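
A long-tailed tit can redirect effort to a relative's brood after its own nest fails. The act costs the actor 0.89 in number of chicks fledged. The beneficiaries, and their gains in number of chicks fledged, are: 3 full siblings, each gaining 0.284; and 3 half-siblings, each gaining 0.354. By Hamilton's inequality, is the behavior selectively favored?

No

Hamilton's rule: the trait is favored when the sum of r·B over every recipient exceeds the actor's cost C.
r to a full sibling = 1/2 (full sibs share both parents — two paths of length 2: r = 2·(1/2)^2 = 1/2).
r to a half-sibling = 1/4 (half-sibs share one parent — one path of length 2: r = (1/2)^2 = 1/4).
Summing one r·B term per recipient: 3·0.5·0.284 + 3·0.25·0.354 = 0.6915.
0.6915 < 0.89: the indirect benefit is less than the cost.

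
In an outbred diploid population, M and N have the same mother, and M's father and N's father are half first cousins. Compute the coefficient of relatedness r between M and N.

Independent pedigree routes through distinct common ancestors add.
M and N are related in two ways: half-sibs through their shared mother (r = 1/4) and half second cousins through their fathers (r = 1/64).
r = 1/4 + 1/64 = 0.265625.

0.265625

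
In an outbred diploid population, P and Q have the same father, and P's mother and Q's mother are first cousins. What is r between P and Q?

0.28125

Relatedness sums over independent paths through distinct common ancestors.
P and Q are related in two ways: half-sibs through their shared father (r = 1/4) and second cousins through their mothers (r = 1/32).
r = 1/4 + 1/32 = 0.28125.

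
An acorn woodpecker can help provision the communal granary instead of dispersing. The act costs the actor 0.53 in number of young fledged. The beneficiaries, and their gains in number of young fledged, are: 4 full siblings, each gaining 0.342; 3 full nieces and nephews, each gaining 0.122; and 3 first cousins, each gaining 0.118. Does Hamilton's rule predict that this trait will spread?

Hamilton's rule: the trait is favored when the sum of r·B over every recipient exceeds the actor's cost C.
r to a full sibling = 1/2 (full sibs share both parents — two paths of length 2: r = 2·(1/2)^2 = 1/2).
r to a full niece or nephew = 1/4 (full aunt/uncle↔niece/nephew: two paths of length 3 through the shared grandparent pair: r = 2·(1/2)^3 = 1/4).
r to a first cousin = 1/8 (first cousins share one grandparent pair — two paths of length 4: r = 2·(1/2)^4 = 1/8).
Summing one r·B term per recipient: 4·0.5·0.342 + 3·0.25·0.122 + 3·0.125·0.118 = 0.81975.
0.81975 > 0.53: the indirect benefit exceeds the cost.

Yes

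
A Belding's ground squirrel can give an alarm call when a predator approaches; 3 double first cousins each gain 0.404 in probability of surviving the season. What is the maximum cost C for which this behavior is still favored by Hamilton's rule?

0.303

r to a double first cousin = 1/4 (double first cousins share both grandparent pairs — four paths of length 4: r = 4·(1/2)^4 = 1/4).
Hamilton's rule: n·r·B > C, so the trait is favored while C < n·r·B = 3·0.25·0.404 = 0.303.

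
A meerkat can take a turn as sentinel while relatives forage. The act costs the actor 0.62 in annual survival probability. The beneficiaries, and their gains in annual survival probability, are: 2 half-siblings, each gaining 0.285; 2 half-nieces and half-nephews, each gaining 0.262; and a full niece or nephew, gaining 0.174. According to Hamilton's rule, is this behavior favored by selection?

Hamilton's rule: the trait is favored when the sum of r·B over every recipient exceeds the actor's cost C.
r to a half-sibling = 0.25 (half-sibs share one parent — one path of length 2: r = (1/2)^2 = 1/4).
r to a half-niece or half-nephew = 0.125 (half-aunt/uncle↔niece/nephew: one path of length 3: r = (1/2)^3 = 1/8).
r to a full niece or nephew = 0.25 (full aunt/uncle↔niece/nephew: two paths of length 3 through the shared grandparent pair: r = 2·(1/2)^3 = 1/4).
Summing one r·B term per recipient: 2·0.25·0.285 + 2·0.125·0.262 + 1·0.25·0.174 = 0.2515.
0.2515 < 0.62: the indirect benefit is less than the cost.

No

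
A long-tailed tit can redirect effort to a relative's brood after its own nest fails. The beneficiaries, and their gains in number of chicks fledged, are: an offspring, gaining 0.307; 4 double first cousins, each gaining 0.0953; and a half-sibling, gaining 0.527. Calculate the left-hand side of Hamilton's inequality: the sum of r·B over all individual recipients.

r to an offspring = 0.5 (one parent–offspring link: r = (1/2)^1 = 1/2).
r to a double first cousin = 0.25 (double first cousins share both grandparent pairs — four paths of length 4: r = 4·(1/2)^4 = 1/4).
r to a half-sibling = 0.25 (half-sibs share one parent — one path of length 2: r = (1/2)^2 = 1/4).
Summing one r·B term per recipient: 1·0.5·0.307 + 4·0.25·0.0953 + 1·0.25·0.527 = 0.38055.

0.38055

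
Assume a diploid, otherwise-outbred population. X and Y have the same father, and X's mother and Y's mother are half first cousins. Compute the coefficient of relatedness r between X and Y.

Relatedness sums over independent paths through distinct common ancestors.
X and Y are related in two ways: half-sibs through their shared father (r = 1/4) and half second cousins through their mothers (r = 1/64).
r = 1/4 + 1/64 = 17/64 = 0.265625.

0.265625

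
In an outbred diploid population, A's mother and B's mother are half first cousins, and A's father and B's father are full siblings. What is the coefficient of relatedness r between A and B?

With two independent routes of shared ancestry, r is the sum of the two contributions.
A and B are related in two ways: half second cousins through their mothers (r = 1/64) and first cousins through their fathers (r = 1/8).
r = 1/64 + 1/8 = 0.140625.

0.140625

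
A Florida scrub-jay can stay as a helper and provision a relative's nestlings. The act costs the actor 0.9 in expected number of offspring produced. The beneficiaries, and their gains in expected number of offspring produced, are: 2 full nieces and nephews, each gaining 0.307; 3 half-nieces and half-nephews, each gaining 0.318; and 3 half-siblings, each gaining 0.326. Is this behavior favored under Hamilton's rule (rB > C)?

Hamilton's rule: the trait is favored when the sum of r·B over every recipient exceeds the actor's cost C.
r to a full niece or nephew = 0.25 (full aunt/uncle↔niece/nephew: two paths of length 3 through the shared grandparent pair: r = 2·(1/2)^3 = 1/4).
r to a half-niece or half-nephew = 1/8 (half-aunt/uncle↔niece/nephew: one path of length 3: r = (1/2)^3 = 1/8).
r to a half-sibling = 0.25 (half-sibs share one parent — one path of length 2: r = (1/2)^2 = 1/4).
Summing one r·B term per recipient: 2·0.25·0.307 + 3·0.125·0.318 + 3·0.25·0.326 = 0.51725.
0.51725 < 0.9: the indirect benefit is less than the cost.

No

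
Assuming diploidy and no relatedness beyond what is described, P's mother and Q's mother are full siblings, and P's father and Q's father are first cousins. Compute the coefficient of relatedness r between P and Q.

Wright's path rule: contributions from independent ancestry routes add.
P and Q are related in two ways: first cousins through their mothers (r = 1/8) and second cousins through their fathers (r = 1/32).
r = 1/8 + 1/32 = 5/32 = 0.15625.

0.15625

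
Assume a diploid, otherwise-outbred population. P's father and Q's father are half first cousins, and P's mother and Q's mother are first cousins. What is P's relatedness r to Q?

Independent pedigree routes through distinct common ancestors add.
P and Q are related in two ways: half second cousins through their fathers (r = 1/64) and second cousins through their mothers (r = 1/32).
r = 1/64 + 1/32 = 0.046875.

0.046875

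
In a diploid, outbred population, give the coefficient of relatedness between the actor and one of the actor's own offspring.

0.5

Each parent–offspring link contributes a factor of 1/2, and independent paths through distinct common ancestors add.
One parent–offspring link: r = (1/2)^1 = 1/2.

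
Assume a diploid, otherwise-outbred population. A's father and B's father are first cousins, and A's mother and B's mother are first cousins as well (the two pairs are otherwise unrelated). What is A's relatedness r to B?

0.0625

Independent pedigree routes through distinct common ancestors add.
A and B are related in two ways: second cousins through their fathers (r = 1/32) and second cousins through their mothers (r = 1/32).
r = 1/32 + 1/32 = 0.0625.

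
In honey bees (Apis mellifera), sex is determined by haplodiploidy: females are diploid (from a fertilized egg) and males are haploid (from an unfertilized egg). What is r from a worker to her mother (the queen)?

0.5

One meiotic link between diploid queen and diploid daughter: r = 1/2.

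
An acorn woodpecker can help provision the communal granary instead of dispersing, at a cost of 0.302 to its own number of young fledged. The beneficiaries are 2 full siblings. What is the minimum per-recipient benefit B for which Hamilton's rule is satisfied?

r to a full sibling = 1/2 (full sibs share both parents — two paths of length 2: r = 2·(1/2)^2 = 1/2).
Hamilton's rule with n recipients of equal r: n·r·B > C, so B > C/(n·r) = 0.302/(2·0.5) = 0.302.

0.302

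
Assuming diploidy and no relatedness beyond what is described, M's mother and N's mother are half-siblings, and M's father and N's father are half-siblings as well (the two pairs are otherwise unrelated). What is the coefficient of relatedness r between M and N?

0.125

Wright's path rule: contributions from independent ancestry routes add.
M and N are related in two ways: half first cousins through their mothers (r = 1/16) and half first cousins through their fathers (r = 1/16).
r = 1/16 + 1/16 = 1/8 = 0.125.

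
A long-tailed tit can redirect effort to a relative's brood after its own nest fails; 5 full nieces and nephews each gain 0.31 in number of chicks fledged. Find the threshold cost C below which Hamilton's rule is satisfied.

0.3875

r to a full niece or nephew = 1/4 (full aunt/uncle↔niece/nephew: two paths of length 3 through the shared grandparent pair: r = 2·(1/2)^3 = 1/4).
Hamilton's rule: n·r·B > C, so the trait is favored while C < n·r·B = 5·0.25·0.31 = 0.3875.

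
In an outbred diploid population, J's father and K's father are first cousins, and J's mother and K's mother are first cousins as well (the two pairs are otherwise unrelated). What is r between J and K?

0.0625

With two independent routes of shared ancestry, r is the sum of the two contributions.
J and K are related in two ways: second cousins through their fathers (r = 1/32) and second cousins through their mothers (r = 1/32).
r = 1/32 + 1/32 = 0.0625.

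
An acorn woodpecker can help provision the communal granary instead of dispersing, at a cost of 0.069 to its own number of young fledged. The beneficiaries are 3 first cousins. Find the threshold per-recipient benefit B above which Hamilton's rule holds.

r to a first cousin = 1/8 (first cousins share one grandparent pair — two paths of length 4: r = 2·(1/2)^4 = 1/8).
Hamilton's rule with n recipients of equal r: n·r·B > C, so B > C/(n·r) = 0.069/(3·0.125) = 0.184.

0.184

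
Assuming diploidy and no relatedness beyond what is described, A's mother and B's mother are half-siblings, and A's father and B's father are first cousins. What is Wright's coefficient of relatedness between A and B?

With two independent routes of shared ancestry, r is the sum of the two contributions.
A and B are related in two ways: half first cousins through their mothers (r = 1/16) and second cousins through their fathers (r = 1/32).
r = 1/16 + 1/32 = 0.09375.

0.09375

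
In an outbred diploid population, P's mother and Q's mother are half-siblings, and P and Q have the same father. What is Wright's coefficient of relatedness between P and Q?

Relatedness sums over independent paths through distinct common ancestors.
P and Q are related in two ways: half first cousins through their mothers (r = 1/16) and half-sibs through their shared father (r = 1/4).
r = 1/16 + 1/4 = 5/16 = 0.3125.

0.3125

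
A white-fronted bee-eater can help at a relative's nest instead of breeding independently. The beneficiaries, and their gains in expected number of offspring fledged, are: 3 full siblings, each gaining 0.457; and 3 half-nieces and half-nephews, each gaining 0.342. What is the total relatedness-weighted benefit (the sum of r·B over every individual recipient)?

0.81375

r to a full sibling = 0.5 (full sibs share both parents — two paths of length 2: r = 2·(1/2)^2 = 1/2).
r to a half-niece or half-nephew = 0.125 (half-aunt/uncle↔niece/nephew: one path of length 3: r = (1/2)^3 = 1/8).
Summing one r·B term per recipient: 3·0.5·0.457 + 3·0.125·0.342 = 0.81375.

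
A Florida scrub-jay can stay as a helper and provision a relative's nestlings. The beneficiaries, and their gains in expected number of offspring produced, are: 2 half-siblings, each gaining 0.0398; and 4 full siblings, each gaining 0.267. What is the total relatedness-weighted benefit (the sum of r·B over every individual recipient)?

r to a half-sibling = 1/4 (half-sibs share one parent — one path of length 2: r = (1/2)^2 = 1/4).
r to a full sibling = 0.5 (full sibs share both parents — two paths of length 2: r = 2·(1/2)^2 = 1/2).
Summing one r·B term per recipient: 2·0.25·0.0398 + 4·0.5·0.267 = 0.5539.

0.5539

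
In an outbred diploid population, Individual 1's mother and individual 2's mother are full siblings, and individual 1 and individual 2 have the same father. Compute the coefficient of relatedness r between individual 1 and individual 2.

Relatedness sums over independent paths through distinct common ancestors.
Individual 1 and individual 2 are related in two ways: first cousins through their mothers (r = 1/8) and half-sibs through their shared father (r = 1/4).
r = 1/8 + 1/4 = 3/8 = 0.375.

0.375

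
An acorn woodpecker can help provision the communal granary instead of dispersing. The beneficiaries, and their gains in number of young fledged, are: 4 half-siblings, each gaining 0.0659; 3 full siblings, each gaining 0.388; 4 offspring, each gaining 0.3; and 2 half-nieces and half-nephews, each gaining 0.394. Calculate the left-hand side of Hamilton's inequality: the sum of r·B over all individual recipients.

1.3464

r to a half-sibling = 0.25 (half-sibs share one parent — one path of length 2: r = (1/2)^2 = 1/4).
r to a full sibling = 1/2 (full sibs share both parents — two paths of length 2: r = 2·(1/2)^2 = 1/2).
r to an offspring = 1/2 (one parent–offspring link: r = (1/2)^1 = 1/2).
r to a half-niece or half-nephew = 0.125 (half-aunt/uncle↔niece/nephew: one path of length 3: r = (1/2)^3 = 1/8).
Summing one r·B term per recipient: 4·0.25·0.0659 + 3·0.5·0.388 + 4·0.5·0.3 + 2·0.125·0.394 = 1.3464.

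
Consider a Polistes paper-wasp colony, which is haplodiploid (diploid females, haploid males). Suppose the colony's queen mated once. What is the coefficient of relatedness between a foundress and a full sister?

Haplodiploid full sisters inherit their father's entire haploid genome identically (contributing 1/2) and on average half of their mother's contribution (1/2 · 1/2 = 1/4); r = 1/2 + 1/4 = 3/4.

0.75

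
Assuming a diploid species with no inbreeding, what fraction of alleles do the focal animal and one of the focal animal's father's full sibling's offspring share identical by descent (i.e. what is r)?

Each parent–offspring link contributes a factor of 1/2, and independent paths through distinct common ancestors add.
First cousins share one grandparent pair — two paths of length 4: r = 2·(1/2)^4 = 1/8.

0.125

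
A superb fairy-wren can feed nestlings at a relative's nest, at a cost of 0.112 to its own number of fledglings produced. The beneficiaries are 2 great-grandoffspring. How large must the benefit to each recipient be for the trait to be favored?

0.448

r to a great-grandoffspring = 1/8 (three parent–offspring links: r = (1/2)^3 = 1/8).
Hamilton's rule with n recipients of equal r: n·r·B > C, so B > C/(n·r) = 0.112/(2·0.125) = 0.448.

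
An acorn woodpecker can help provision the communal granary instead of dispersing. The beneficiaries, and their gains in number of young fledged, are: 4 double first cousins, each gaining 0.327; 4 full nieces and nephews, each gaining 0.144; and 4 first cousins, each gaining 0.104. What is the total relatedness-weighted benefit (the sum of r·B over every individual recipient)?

r to a double first cousin = 0.25 (double first cousins share both grandparent pairs — four paths of length 4: r = 4·(1/2)^4 = 1/4).
r to a full niece or nephew = 0.25 (full aunt/uncle↔niece/nephew: two paths of length 3 through the shared grandparent pair: r = 2·(1/2)^3 = 1/4).
r to a first cousin = 1/8 (first cousins share one grandparent pair — two paths of length 4: r = 2·(1/2)^4 = 1/8).
Summing one r·B term per recipient: 4·0.25·0.327 + 4·0.25·0.144 + 4·0.125·0.104 = 0.523.

0.523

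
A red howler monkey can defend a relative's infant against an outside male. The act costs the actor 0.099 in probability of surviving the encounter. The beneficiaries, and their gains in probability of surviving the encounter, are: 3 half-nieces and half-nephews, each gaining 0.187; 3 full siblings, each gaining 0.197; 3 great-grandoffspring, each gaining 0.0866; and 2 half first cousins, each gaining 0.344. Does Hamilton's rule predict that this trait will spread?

Hamilton's rule: the trait is favored when the sum of r·B over every recipient exceeds the actor's cost C.
r to a half-niece or half-nephew = 1/8 (half-aunt/uncle↔niece/nephew: one path of length 3: r = (1/2)^3 = 1/8).
r to a full sibling = 0.5 (full sibs share both parents — two paths of length 2: r = 2·(1/2)^2 = 1/2).
r to a great-grandoffspring = 0.125 (three parent–offspring links: r = (1/2)^3 = 1/8).
r to a half first cousin = 0.0625 (half first cousins share one grandparent — one path of length 4: r = (1/2)^4 = 1/16).
Summing one r·B term per recipient: 3·0.125·0.187 + 3·0.5·0.197 + 3·0.125·0.0866 + 2·0.0625·0.344 = 0.4411.
0.4411 > 0.099: the indirect benefit exceeds the cost.

Yes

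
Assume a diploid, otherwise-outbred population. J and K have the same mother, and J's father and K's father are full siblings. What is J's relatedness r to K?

0.375

Wright's path rule: contributions from independent ancestry routes add.
J and K are related in two ways: half-sibs through their shared mother (r = 1/4) and first cousins through their fathers (r = 1/8).
r = 1/4 + 1/8 = 0.375.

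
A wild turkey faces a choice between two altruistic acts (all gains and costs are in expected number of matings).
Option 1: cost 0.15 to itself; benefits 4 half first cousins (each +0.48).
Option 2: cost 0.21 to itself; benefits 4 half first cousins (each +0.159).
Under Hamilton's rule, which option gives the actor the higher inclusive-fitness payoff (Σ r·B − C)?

Option 1: r to a half first cousin = 0.0625.
Option 1: Σ r·B − C = (4·0.0625·0.48) − 0.15 = -0.03.
Option 2: r to a half first cousin = 0.0625.
Option 2: Σ r·B − C = (4·0.0625·0.159) − 0.21 = -0.17025.
Option 1 has the higher net inclusive-fitness payoff.

Option 1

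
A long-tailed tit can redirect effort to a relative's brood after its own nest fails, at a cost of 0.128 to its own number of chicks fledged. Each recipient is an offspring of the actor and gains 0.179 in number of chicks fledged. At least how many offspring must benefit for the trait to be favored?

2

r to an offspring = 1/2 (one parent–offspring link: r = (1/2)^1 = 1/2).
Hamilton's rule: n·r·B > C  ⇒  n > C/(r·B) = 0.128/(0.5·0.179) = 1.43.
The smallest integer exceeding 1.43 is 2.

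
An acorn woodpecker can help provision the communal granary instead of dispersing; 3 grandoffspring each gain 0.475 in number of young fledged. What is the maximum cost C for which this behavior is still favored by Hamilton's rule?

0.35625

r to a grandoffspring = 1/4 (two parent–offspring links: r = (1/2)^2 = 1/4).
Hamilton's rule: n·r·B > C, so the trait is favored while C < n·r·B = 3·0.25·0.475 = 0.35625.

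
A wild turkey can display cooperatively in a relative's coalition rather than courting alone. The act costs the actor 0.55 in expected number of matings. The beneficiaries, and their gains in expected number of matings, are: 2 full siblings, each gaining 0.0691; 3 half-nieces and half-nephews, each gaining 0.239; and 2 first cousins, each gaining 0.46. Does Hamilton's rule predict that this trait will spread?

Hamilton's rule: the trait is favored when the sum of r·B over every recipient exceeds the actor's cost C.
r to a full sibling = 1/2 (full sibs share both parents — two paths of length 2: r = 2·(1/2)^2 = 1/2).
r to a half-niece or half-nephew = 1/8 (half-aunt/uncle↔niece/nephew: one path of length 3: r = (1/2)^3 = 1/8).
r to a first cousin = 1/8 (first cousins share one grandparent pair — two paths of length 4: r = 2·(1/2)^4 = 1/8).
Summing one r·B term per recipient: 2·0.5·0.0691 + 3·0.125·0.239 + 2·0.125·0.46 = 0.273725.
0.273725 < 0.55: the indirect benefit is less than the cost.

No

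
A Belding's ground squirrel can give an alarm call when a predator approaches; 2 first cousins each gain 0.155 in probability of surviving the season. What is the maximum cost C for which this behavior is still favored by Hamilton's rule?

0.03875

r to a first cousin = 0.125 (first cousins share one grandparent pair — two paths of length 4: r = 2·(1/2)^4 = 1/8).
Hamilton's rule: n·r·B > C, so the trait is favored while C < n·r·B = 2·0.125·0.155 = 0.03875.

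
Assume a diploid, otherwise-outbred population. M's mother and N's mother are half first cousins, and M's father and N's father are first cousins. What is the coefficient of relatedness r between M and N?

0.046875

Wright's path rule: contributions from independent ancestry routes add.
M and N are related in two ways: half second cousins through their mothers (r = 1/64) and second cousins through their fathers (r = 1/32).
r = 1/64 + 1/32 = 3/64 = 0.046875.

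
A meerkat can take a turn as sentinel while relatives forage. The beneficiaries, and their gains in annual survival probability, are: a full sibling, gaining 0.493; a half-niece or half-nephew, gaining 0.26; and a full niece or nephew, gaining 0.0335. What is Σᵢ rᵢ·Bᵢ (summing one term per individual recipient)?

0.287375

r to a full sibling = 0.5 (full sibs share both parents — two paths of length 2: r = 2·(1/2)^2 = 1/2).
r to a half-niece or half-nephew = 1/8 (half-aunt/uncle↔niece/nephew: one path of length 3: r = (1/2)^3 = 1/8).
r to a full niece or nephew = 0.25 (full aunt/uncle↔niece/nephew: two paths of length 3 through the shared grandparent pair: r = 2·(1/2)^3 = 1/4).
Summing one r·B term per recipient: 1·0.5·0.493 + 1·0.125·0.26 + 1·0.25·0.0335 = 0.287375.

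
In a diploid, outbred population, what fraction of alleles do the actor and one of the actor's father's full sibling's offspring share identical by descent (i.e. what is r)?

Each parent–offspring link contributes a factor of 1/2, and independent paths through distinct common ancestors add.
First cousins share one grandparent pair — two paths of length 4: r = 2·(1/2)^4 = 1/8.

0.125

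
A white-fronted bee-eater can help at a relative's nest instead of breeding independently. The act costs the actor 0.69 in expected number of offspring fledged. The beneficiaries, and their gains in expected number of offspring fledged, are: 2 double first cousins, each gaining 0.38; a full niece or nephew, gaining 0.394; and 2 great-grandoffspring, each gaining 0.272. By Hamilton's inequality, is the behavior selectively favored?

No

Hamilton's rule: the trait is favored when the sum of r·B over every recipient exceeds the actor's cost C.
r to a double first cousin = 1/4 (double first cousins share both grandparent pairs — four paths of length 4: r = 4·(1/2)^4 = 1/4).
r to a full niece or nephew = 1/4 (full aunt/uncle↔niece/nephew: two paths of length 3 through the shared grandparent pair: r = 2·(1/2)^3 = 1/4).
r to a great-grandoffspring = 0.125 (three parent–offspring links: r = (1/2)^3 = 1/8).
Summing one r·B term per recipient: 2·0.25·0.38 + 1·0.25·0.394 + 2·0.125·0.272 = 0.3565.
0.3565 < 0.69: the indirect benefit is less than the cost.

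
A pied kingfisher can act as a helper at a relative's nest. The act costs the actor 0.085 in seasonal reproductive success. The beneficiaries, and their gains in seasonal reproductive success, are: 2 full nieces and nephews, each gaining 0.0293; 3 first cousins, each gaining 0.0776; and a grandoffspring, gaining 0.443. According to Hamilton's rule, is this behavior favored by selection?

Hamilton's rule: the trait is favored when the sum of r·B over every recipient exceeds the actor's cost C.
r to a full niece or nephew = 1/4 (full aunt/uncle↔niece/nephew: two paths of length 3 through the shared grandparent pair: r = 2·(1/2)^3 = 1/4).
r to a first cousin = 0.125 (first cousins share one grandparent pair — two paths of length 4: r = 2·(1/2)^4 = 1/8).
r to a grandoffspring = 0.25 (two parent–offspring links: r = (1/2)^2 = 1/4).
Summing one r·B term per recipient: 2·0.25·0.0293 + 3·0.125·0.0776 + 1·0.25·0.443 = 0.1545.
0.1545 > 0.085: the indirect benefit exceeds the cost.

Yes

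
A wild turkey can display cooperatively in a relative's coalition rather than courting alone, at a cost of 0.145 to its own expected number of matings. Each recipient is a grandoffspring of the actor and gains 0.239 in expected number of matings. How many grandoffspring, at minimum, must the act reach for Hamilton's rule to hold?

3

r to a grandoffspring = 1/4 (two parent–offspring links: r = (1/2)^2 = 1/4).
Hamilton's rule: n·r·B > C  ⇒  n > C/(r·B) = 0.145/(0.25·0.239) = 2.427.
The smallest integer exceeding 2.427 is 3.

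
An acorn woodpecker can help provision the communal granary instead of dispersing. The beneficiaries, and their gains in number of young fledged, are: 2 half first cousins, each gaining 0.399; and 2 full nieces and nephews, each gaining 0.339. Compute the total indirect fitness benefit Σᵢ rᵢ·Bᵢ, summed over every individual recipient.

0.219375

r to a half first cousin = 1/16 (half first cousins share one grandparent — one path of length 4: r = (1/2)^4 = 1/16).
r to a full niece or nephew = 0.25 (full aunt/uncle↔niece/nephew: two paths of length 3 through the shared grandparent pair: r = 2·(1/2)^3 = 1/4).
Summing one r·B term per recipient: 2·0.0625·0.399 + 2·0.25·0.339 = 0.219375.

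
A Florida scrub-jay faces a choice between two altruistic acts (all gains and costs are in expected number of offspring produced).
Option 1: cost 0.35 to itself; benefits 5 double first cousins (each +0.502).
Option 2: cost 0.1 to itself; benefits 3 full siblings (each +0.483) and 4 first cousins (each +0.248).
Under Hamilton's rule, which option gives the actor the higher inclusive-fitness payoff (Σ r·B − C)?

Option 1: r to a double first cousin = 0.25.
Option 1: Σ r·B − C = (5·0.25·0.502) − 0.35 = 0.2775.
Option 2: r to a full sibling = 0.5.
Option 2: r to a first cousin = 0.125.
Option 2: Σ r·B − C = (3·0.5·0.483 + 4·0.125·0.248) − 0.1 = 0.7485.
Option 2 has the higher net inclusive-fitness payoff.

Option 2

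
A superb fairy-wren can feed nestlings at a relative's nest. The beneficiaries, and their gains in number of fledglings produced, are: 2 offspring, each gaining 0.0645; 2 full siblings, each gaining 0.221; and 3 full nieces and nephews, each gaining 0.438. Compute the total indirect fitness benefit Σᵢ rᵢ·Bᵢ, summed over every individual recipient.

r to an offspring = 0.5 (one parent–offspring link: r = (1/2)^1 = 1/2).
r to a full sibling = 0.5 (full sibs share both parents — two paths of length 2: r = 2·(1/2)^2 = 1/2).
r to a full niece or nephew = 0.25 (full aunt/uncle↔niece/nephew: two paths of length 3 through the shared grandparent pair: r = 2·(1/2)^3 = 1/4).
Summing one r·B term per recipient: 2·0.5·0.0645 + 2·0.5·0.221 + 3·0.25·0.438 = 0.614.

0.614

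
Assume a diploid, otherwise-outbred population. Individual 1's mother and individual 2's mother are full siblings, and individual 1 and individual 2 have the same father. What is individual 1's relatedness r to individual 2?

0.375

Wright's path rule: contributions from independent ancestry routes add.
Individual 1 and individual 2 are related in two ways: first cousins through their mothers (r = 1/8) and half-sibs through their shared father (r = 1/4).
r = 1/8 + 1/4 = 0.375.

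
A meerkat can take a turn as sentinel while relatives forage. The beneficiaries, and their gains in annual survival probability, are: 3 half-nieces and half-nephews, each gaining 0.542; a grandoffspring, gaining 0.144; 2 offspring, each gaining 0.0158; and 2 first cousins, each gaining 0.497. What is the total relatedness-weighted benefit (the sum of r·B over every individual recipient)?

r to a half-niece or half-nephew = 0.125 (half-aunt/uncle↔niece/nephew: one path of length 3: r = (1/2)^3 = 1/8).
r to a grandoffspring = 1/4 (two parent–offspring links: r = (1/2)^2 = 1/4).
r to an offspring = 1/2 (one parent–offspring link: r = (1/2)^1 = 1/2).
r to a first cousin = 1/8 (first cousins share one grandparent pair — two paths of length 4: r = 2·(1/2)^4 = 1/8).
Summing one r·B term per recipient: 3·0.125·0.542 + 1·0.25·0.144 + 2·0.5·0.0158 + 2·0.125·0.497 = 0.3793.

0.3793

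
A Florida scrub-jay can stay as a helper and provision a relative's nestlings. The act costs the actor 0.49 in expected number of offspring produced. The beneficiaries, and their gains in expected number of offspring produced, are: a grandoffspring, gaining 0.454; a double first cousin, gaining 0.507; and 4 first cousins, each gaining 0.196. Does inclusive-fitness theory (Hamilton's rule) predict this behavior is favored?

No

Hamilton's rule: the trait is favored when the sum of r·B over every recipient exceeds the actor's cost C.
r to a grandoffspring = 0.25 (two parent–offspring links: r = (1/2)^2 = 1/4).
r to a double first cousin = 0.25 (double first cousins share both grandparent pairs — four paths of length 4: r = 4·(1/2)^4 = 1/4).
r to a first cousin = 1/8 (first cousins share one grandparent pair — two paths of length 4: r = 2·(1/2)^4 = 1/8).
Summing one r·B term per recipient: 1·0.25·0.454 + 1·0.25·0.507 + 4·0.125·0.196 = 0.33825.
0.33825 < 0.49: the indirect benefit is less than the cost.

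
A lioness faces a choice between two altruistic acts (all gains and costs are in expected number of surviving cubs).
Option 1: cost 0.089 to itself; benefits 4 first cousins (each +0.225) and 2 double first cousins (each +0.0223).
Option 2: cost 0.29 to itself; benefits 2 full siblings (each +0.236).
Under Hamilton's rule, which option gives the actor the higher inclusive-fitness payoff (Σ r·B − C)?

Option 1

Option 1: r to a first cousin = 0.125.
Option 1: r to a double first cousin = 0.25.
Option 1: Σ r·B − C = (4·0.125·0.225 + 2·0.25·0.0223) − 0.089 = 0.03465.
Option 2: r to a full sibling = 0.5.
Option 2: Σ r·B − C = (2·0.5·0.236) − 0.29 = -0.054.
Option 1 has the higher net inclusive-fitness payoff.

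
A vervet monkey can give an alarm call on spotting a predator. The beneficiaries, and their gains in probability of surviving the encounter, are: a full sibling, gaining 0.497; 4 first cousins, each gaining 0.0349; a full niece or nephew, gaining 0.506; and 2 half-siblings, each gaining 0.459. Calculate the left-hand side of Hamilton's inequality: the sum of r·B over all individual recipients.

0.62195

r to a full sibling = 0.5 (full sibs share both parents — two paths of length 2: r = 2·(1/2)^2 = 1/2).
r to a first cousin = 0.125 (first cousins share one grandparent pair — two paths of length 4: r = 2·(1/2)^4 = 1/8).
r to a full niece or nephew = 0.25 (full aunt/uncle↔niece/nephew: two paths of length 3 through the shared grandparent pair: r = 2·(1/2)^3 = 1/4).
r to a half-sibling = 0.25 (half-sibs share one parent — one path of length 2: r = (1/2)^2 = 1/4).
Summing one r·B term per recipient: 1·0.5·0.497 + 4·0.125·0.0349 + 1·0.25·0.506 + 2·0.25·0.459 = 0.62195.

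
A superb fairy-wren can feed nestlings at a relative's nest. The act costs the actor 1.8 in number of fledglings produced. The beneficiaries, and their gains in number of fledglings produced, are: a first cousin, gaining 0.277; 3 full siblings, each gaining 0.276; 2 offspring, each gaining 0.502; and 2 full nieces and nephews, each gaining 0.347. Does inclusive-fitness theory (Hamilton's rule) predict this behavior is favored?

Hamilton's rule: the trait is favored when the sum of r·B over every recipient exceeds the actor's cost C.
r to a first cousin = 0.125 (first cousins share one grandparent pair — two paths of length 4: r = 2·(1/2)^4 = 1/8).
r to a full sibling = 0.5 (full sibs share both parents — two paths of length 2: r = 2·(1/2)^2 = 1/2).
r to an offspring = 0.5 (one parent–offspring link: r = (1/2)^1 = 1/2).
r to a full niece or nephew = 0.25 (full aunt/uncle↔niece/nephew: two paths of length 3 through the shared grandparent pair: r = 2·(1/2)^3 = 1/4).
Summing one r·B term per recipient: 1·0.125·0.277 + 3·0.5·0.276 + 2·0.5·0.502 + 2·0.25·0.347 = 1.124125.
1.124125 < 1.8: the indirect benefit is less than the cost.

No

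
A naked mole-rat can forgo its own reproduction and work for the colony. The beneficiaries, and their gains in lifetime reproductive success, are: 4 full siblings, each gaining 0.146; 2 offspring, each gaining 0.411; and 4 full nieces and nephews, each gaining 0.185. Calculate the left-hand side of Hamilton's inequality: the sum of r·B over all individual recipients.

r to a full sibling = 1/2 (full sibs share both parents — two paths of length 2: r = 2·(1/2)^2 = 1/2).
r to an offspring = 1/2 (one parent–offspring link: r = (1/2)^1 = 1/2).
r to a full niece or nephew = 0.25 (full aunt/uncle↔niece/nephew: two paths of length 3 through the shared grandparent pair: r = 2·(1/2)^3 = 1/4).
Summing one r·B term per recipient: 4·0.5·0.146 + 2·0.5·0.411 + 4·0.25·0.185 = 0.888.

0.888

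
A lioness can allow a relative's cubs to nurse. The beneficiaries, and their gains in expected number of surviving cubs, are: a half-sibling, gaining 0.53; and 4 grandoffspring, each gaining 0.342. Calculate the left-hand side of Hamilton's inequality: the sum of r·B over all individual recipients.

0.4745

r to a half-sibling = 1/4 (half-sibs share one parent — one path of length 2: r = (1/2)^2 = 1/4).
r to a grandoffspring = 1/4 (two parent–offspring links: r = (1/2)^2 = 1/4).
Summing one r·B term per recipient: 1·0.25·0.53 + 4·0.25·0.342 = 0.4745.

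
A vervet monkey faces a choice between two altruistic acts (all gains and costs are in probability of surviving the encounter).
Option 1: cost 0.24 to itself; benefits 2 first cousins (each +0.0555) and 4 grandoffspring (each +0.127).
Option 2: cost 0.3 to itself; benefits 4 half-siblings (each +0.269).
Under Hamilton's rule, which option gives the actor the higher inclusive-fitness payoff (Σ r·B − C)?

Option 2

Option 1: r to a first cousin = 0.125.
Option 1: r to a grandoffspring = 0.25.
Option 1: Σ r·B − C = (2·0.125·0.0555 + 4·0.25·0.127) − 0.24 = -0.099125.
Option 2: r to a half-sibling = 0.25.
Option 2: Σ r·B − C = (4·0.25·0.269) − 0.3 = -0.031.
Option 2 has the higher net inclusive-fitness payoff.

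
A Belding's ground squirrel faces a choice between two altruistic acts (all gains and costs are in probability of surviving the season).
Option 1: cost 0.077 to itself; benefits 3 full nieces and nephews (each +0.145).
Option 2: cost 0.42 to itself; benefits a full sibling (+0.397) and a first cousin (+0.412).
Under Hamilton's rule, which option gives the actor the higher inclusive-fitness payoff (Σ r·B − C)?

Option 1

Option 1: r to a full niece or nephew = 0.25.
Option 1: Σ r·B − C = (3·0.25·0.145) − 0.077 = 0.03175.
Option 2: r to a full sibling = 0.5.
Option 2: r to a first cousin = 0.125.
Option 2: Σ r·B − C = (1·0.5·0.397 + 1·0.125·0.412) − 0.42 = -0.17.
Option 1 has the higher net inclusive-fitness payoff.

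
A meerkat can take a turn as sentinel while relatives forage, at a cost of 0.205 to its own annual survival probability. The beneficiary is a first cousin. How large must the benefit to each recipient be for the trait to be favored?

r to a first cousin = 1/8 (first cousins share one grandparent pair — two paths of length 4: r = 2·(1/2)^4 = 1/8).
Hamilton's rule with n recipients of equal r: n·r·B > C, so B > C/(n·r) = 0.205/(1·0.125) = 1.64.

1.64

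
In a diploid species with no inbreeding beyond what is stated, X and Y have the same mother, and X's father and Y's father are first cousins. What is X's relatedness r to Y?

0.28125

With two independent routes of shared ancestry, r is the sum of the two contributions.
X and Y are related in two ways: half-sibs through their shared mother (r = 1/4) and second cousins through their fathers (r = 1/32).
r = 1/4 + 1/32 = 9/32 = 0.28125.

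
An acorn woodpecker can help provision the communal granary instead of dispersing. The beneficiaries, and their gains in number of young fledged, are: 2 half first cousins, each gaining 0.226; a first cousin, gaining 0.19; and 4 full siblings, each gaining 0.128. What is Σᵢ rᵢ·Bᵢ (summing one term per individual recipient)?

0.308

r to a half first cousin = 0.0625 (half first cousins share one grandparent — one path of length 4: r = (1/2)^4 = 1/16).
r to a first cousin = 0.125 (first cousins share one grandparent pair — two paths of length 4: r = 2·(1/2)^4 = 1/8).
r to a full sibling = 1/2 (full sibs share both parents — two paths of length 2: r = 2·(1/2)^2 = 1/2).
Summing one r·B term per recipient: 2·0.0625·0.226 + 1·0.125·0.19 + 4·0.5·0.128 = 0.308.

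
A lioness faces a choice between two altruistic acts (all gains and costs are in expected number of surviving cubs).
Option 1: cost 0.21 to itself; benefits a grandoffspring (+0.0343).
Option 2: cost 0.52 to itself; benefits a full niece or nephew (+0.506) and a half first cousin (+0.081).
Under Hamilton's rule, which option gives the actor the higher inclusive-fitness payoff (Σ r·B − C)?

Option 1: r to a grandoffspring = 0.25.
Option 1: Σ r·B − C = (1·0.25·0.0343) − 0.21 = -0.201425.
Option 2: r to a full niece or nephew = 0.25.
Option 2: r to a half first cousin = 0.0625.
Option 2: Σ r·B − C = (1·0.25·0.506 + 1·0.0625·0.081) − 0.52 = -0.3884375.
Option 1 has the higher net inclusive-fitness payoff.

Option 1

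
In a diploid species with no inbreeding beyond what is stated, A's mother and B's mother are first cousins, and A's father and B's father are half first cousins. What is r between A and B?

0.046875

Wright's path rule: contributions from independent ancestry routes add.
A and B are related in two ways: second cousins through their mothers (r = 1/32) and half second cousins through their fathers (r = 1/64).
r = 1/32 + 1/64 = 0.046875.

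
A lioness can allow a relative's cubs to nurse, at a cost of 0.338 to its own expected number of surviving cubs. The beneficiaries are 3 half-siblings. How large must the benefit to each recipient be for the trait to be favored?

0.4507

r to a half-sibling = 0.25 (half-sibs share one parent — one path of length 2: r = (1/2)^2 = 1/4).
Hamilton's rule with n recipients of equal r: n·r·B > C, so B > C/(n·r) = 0.338/(3·0.25) = 0.4507.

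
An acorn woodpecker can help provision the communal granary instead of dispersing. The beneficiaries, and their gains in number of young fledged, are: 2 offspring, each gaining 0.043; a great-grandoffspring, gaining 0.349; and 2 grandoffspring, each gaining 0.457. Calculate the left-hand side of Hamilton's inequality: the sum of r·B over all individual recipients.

r to an offspring = 1/2 (one parent–offspring link: r = (1/2)^1 = 1/2).
r to a great-grandoffspring = 0.125 (three parent–offspring links: r = (1/2)^3 = 1/8).
r to a grandoffspring = 1/4 (two parent–offspring links: r = (1/2)^2 = 1/4).
Summing one r·B term per recipient: 2·0.5·0.043 + 1·0.125·0.349 + 2·0.25·0.457 = 0.315125.

0.315125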